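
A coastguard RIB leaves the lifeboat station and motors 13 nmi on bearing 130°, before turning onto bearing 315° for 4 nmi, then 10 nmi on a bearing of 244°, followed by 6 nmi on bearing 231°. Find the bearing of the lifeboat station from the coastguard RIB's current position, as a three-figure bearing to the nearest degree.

025°

Leg 1 (130°, 13 nmi): east 13 sin 130° = 9.96, north 13 cos 130° = -8.36
Leg 2 (315°, 4 nmi): east 4 sin 315° = -2.83, north 4 cos 315° = 2.83
Leg 3 (244°, 10 nmi): east 10 sin 244° = -8.99, north 10 cos 244° = -4.38
Leg 4 (231°, 6 nmi): east 6 sin 231° = -4.66, north 6 cos 231° = -3.78
Net displacement: -6.52 east, -13.69 north. Direction back to start is (6.52, 13.69): bearing = atan2(6.52, 13.69) mod 360° = 25.47° ≈ 025°.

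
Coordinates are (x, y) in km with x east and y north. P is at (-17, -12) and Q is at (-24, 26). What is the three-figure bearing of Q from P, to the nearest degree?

Δeast = -24 − -17 = -7.00; Δnorth = 26 − -12 = 38.00.
Bearing = atan2(Δeast, Δnorth) mod 360° = 349.56° ≈ 350°.

350°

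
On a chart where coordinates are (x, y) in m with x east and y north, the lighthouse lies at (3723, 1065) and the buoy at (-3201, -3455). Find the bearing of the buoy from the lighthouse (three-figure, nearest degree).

237°

Δeast = -3201 − 3723 = -6924.00; Δnorth = -3455 − 1065 = -4520.00.
Bearing = atan2(Δeast, Δnorth) mod 360° = 236.86° ≈ 237°.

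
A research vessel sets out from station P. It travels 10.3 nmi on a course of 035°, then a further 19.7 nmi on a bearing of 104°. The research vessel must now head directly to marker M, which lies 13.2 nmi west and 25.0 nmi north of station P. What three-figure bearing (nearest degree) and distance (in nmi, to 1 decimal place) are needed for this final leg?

299°, 43.8 nmi

Leg 1 (035°, 10.3 nmi): east 10.3 sin 35° = 5.91, north 10.3 cos 35° = 8.44
Leg 2 (104°, 19.7 nmi): east 19.7 sin 104° = 19.11, north 19.7 cos 104° = -4.77
Current position: (25.02, 3.67). Target: (-13.2, 25.0). Remaining: Δeast = -38.22, Δnorth = 21.33.
Bearing = atan2(-38.22, 21.33) mod 360° = 299.16°; distance = √((-38.22)² + (21.33)²) = 43.771 nmi.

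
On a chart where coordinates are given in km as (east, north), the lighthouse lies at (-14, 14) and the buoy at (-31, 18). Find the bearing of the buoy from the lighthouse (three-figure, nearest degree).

283°

Δeast = -31 − -14 = -17.00; Δnorth = 18 − 14 = 4.00.
Bearing = atan2(Δeast, Δnorth) mod 360° = 283.24° ≈ 283°.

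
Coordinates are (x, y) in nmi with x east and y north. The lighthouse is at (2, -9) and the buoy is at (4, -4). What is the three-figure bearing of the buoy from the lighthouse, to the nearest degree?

Δeast = 4 − 2 = 2.00; Δnorth = -4 − -9 = 5.00.
Bearing = atan2(Δeast, Δnorth) mod 360° = 21.80° ≈ 022°.

022°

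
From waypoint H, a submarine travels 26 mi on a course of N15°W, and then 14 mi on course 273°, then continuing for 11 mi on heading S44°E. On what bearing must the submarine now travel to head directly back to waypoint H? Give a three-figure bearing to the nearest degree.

Leg 1 (N15°W, 26 mi): east 26 sin 345° = -6.73, north 26 cos 345° = 25.11
Leg 2 (273°, 14 mi): east 14 sin 273° = -13.98, north 14 cos 273° = 0.73
Leg 3 (S44°E, 11 mi): east 11 sin 136° = 7.64, north 11 cos 136° = -7.91
Net displacement: -13.07 east, 17.93 north. Direction back to start is (13.07, -17.93): bearing = atan2(13.07, -17.93) mod 360° = 143.92° ≈ 144°.

144°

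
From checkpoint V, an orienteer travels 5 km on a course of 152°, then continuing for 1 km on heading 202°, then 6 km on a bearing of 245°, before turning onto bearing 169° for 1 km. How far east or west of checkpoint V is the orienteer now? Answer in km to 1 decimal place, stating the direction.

3.3 km west

Leg 1 (152°, 5 km): east 5 sin 152° = 2.35, north 5 cos 152° = -4.41
Leg 2 (202°, 1 km): east 1 sin 202° = -0.37, north 1 cos 202° = -0.93
Leg 3 (245°, 6 km): east 6 sin 245° = -5.44, north 6 cos 245° = -2.54
Leg 4 (169°, 1 km): east 1 sin 169° = 0.19, north 1 cos 169° = -0.98
Net east component: -3.27 km.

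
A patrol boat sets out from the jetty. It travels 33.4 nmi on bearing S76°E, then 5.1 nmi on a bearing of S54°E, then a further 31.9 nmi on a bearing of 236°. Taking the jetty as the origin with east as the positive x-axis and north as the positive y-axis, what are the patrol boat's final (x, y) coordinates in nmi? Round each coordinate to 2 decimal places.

(10.09, -28.92)

Leg 1 (S76°E, 33.4 nmi): east 33.4 sin 104° = 32.41, north 33.4 cos 104° = -8.08
Leg 2 (S54°E, 5.1 nmi): east 5.1 sin 126° = 4.13, north 5.1 cos 126° = -3.00
Leg 3 (236°, 31.9 nmi): east 31.9 sin 236° = -26.45, north 31.9 cos 236° = -17.84
Summing: 10.09 nmi east, -28.92 nmi north → (10.09, -28.92).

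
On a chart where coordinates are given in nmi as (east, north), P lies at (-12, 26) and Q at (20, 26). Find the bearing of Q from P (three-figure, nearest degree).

Δeast = 20 − -12 = 32.00; Δnorth = 26 − 26 = 0.00.
Bearing = atan2(Δeast, Δnorth) mod 360° = 90.00° ≈ 090°.

090°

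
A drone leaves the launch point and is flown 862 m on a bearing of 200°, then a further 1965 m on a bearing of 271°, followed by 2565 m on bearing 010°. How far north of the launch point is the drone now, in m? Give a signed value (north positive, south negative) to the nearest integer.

Leg 1 (200°, 862 m): east 862 sin 200° = -294.82, north 862 cos 200° = -810.02
Leg 2 (271°, 1965 m): east 1965 sin 271° = -1964.70, north 1965 cos 271° = 34.29
Leg 3 (010°, 2565 m): east 2565 sin 10° = 445.41, north 2565 cos 10° = 2526.03
Net north component: 1750.31 m.

1750 m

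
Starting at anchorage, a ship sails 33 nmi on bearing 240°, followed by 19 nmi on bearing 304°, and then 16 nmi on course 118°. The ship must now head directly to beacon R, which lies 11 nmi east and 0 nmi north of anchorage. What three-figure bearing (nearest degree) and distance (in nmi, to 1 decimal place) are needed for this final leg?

072°, 43.3 nmi

Leg 1 (240°, 33 nmi): east 33 sin 240° = -28.58, north 33 cos 240° = -16.50
Leg 2 (304°, 19 nmi): east 19 sin 304° = -15.75, north 19 cos 304° = 10.62
Leg 3 (118°, 16 nmi): east 16 sin 118° = 14.13, north 16 cos 118° = -7.51
Current position: (-30.20, -13.39). Target: (11, 0). Remaining: Δeast = 41.20, Δnorth = 13.39.
Bearing = atan2(41.20, 13.39) mod 360° = 72.00°; distance = √((41.20)² + (13.39)²) = 43.324 nmi.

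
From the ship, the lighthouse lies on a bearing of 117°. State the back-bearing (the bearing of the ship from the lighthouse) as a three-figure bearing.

Back-bearing = 117° + 180° = 297°.

297°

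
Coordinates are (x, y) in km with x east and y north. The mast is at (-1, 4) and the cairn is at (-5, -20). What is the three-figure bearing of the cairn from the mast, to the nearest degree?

Δeast = -5 − -1 = -4.00; Δnorth = -20 − 4 = -24.00.
Bearing = atan2(Δeast, Δnorth) mod 360° = 189.46° ≈ 189°.

189°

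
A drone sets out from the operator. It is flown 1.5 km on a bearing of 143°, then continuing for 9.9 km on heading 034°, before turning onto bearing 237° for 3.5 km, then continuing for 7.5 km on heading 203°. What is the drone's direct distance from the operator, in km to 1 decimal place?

Leg 1 (143°, 1.5 km): east 1.5 sin 143° = 0.90, north 1.5 cos 143° = -1.20
Leg 2 (034°, 9.9 km): east 9.9 sin 34° = 5.54, north 9.9 cos 34° = 8.21
Leg 3 (237°, 3.5 km): east 3.5 sin 237° = -2.94, north 3.5 cos 237° = -1.91
Leg 4 (203°, 7.5 km): east 7.5 sin 203° = -2.93, north 7.5 cos 203° = -6.90
Net: 0.57 east, -1.80 north. Distance = √((0.57)² + (-1.80)²) = 1.889 km.

1.9 km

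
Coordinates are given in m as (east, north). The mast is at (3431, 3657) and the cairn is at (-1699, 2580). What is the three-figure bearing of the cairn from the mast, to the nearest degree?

258°

Δeast = -1699 − 3431 = -5130.00; Δnorth = 2580 − 3657 = -1077.00.
Bearing = atan2(Δeast, Δnorth) mod 360° = 258.14° ≈ 258°.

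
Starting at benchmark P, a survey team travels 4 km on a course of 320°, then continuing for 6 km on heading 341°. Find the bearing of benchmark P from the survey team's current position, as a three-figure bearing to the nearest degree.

153°

Leg 1 (320°, 4 km): east 4 sin 320° = -2.57, north 4 cos 320° = 3.06
Leg 2 (341°, 6 km): east 6 sin 341° = -1.95, north 6 cos 341° = 5.67
Net displacement: -4.52 east, 8.74 north. Direction back to start is (4.52, -8.74): bearing = atan2(4.52, -8.74) mod 360° = 152.62° ≈ 153°.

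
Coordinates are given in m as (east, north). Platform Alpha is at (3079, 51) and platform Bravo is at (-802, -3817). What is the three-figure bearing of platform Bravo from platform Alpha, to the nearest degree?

Δeast = -802 − 3079 = -3881.00; Δnorth = -3817 − 51 = -3868.00.
Bearing = atan2(Δeast, Δnorth) mod 360° = 225.10° ≈ 225°.

225°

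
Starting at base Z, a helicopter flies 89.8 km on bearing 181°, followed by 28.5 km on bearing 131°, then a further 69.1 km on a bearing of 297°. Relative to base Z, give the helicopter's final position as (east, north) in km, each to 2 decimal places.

(-41.63, -77.11)

Leg 1 (181°, 89.8 km): east 89.8 sin 181° = -1.57, north 89.8 cos 181° = -89.79
Leg 2 (131°, 28.5 km): east 28.5 sin 131° = 21.51, north 28.5 cos 131° = -18.70
Leg 3 (297°, 69.1 km): east 69.1 sin 297° = -61.57, north 69.1 cos 297° = 31.37
Summing: -41.63 km east, -77.11 km north → (-41.63, -77.11).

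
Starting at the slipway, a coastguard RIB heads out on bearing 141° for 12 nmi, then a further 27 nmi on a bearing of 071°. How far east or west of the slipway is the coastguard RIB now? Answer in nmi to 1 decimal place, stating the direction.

Leg 1 (141°, 12 nmi): east 12 sin 141° = 7.55, north 12 cos 141° = -9.33
Leg 2 (071°, 27 nmi): east 27 sin 71° = 25.53, north 27 cos 71° = 8.79
Net east component: 33.08 nmi.

33.1 nmi east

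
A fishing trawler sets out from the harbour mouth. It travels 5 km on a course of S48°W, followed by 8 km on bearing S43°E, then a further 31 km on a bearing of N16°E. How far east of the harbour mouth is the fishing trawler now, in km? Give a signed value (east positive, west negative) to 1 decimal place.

10.3 km

Leg 1 (S48°W, 5 km): east 5 sin 228° = -3.72, north 5 cos 228° = -3.35
Leg 2 (S43°E, 8 km): east 8 sin 137° = 5.46, north 8 cos 137° = -5.85
Leg 3 (N16°E, 31 km): east 31 sin 16° = 8.54, north 31 cos 16° = 29.80
Net east component: 10.29 km.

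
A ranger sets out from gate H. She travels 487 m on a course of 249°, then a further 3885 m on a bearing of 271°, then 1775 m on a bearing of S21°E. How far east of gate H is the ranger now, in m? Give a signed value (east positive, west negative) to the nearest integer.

-3703 m

Leg 1 (249°, 487 m): east 487 sin 249° = -454.65, north 487 cos 249° = -174.53
Leg 2 (271°, 3885 m): east 3885 sin 271° = -3884.41, north 3885 cos 271° = 67.80
Leg 3 (S21°E, 1775 m): east 1775 sin 159° = 636.10, north 1775 cos 159° = -1657.11
Net east component: -3702.96 m.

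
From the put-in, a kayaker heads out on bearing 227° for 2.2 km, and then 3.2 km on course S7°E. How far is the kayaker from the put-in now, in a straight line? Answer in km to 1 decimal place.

Leg 1 (227°, 2.2 km): east 2.2 sin 227° = -1.61, north 2.2 cos 227° = -1.50
Leg 2 (S7°E, 3.2 km): east 3.2 sin 173° = 0.39, north 3.2 cos 173° = -3.18
Net: -1.22 east, -4.68 north. Distance = √((-1.22)² + (-4.68)²) = 4.833 km.

4.8 km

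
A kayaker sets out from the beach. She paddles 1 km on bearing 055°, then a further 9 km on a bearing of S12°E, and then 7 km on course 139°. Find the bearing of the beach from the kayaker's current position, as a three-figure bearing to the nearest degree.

332°

Leg 1 (055°, 1 km): east 1 sin 55° = 0.82, north 1 cos 55° = 0.57
Leg 2 (S12°E, 9 km): east 9 sin 168° = 1.87, north 9 cos 168° = -8.80
Leg 3 (139°, 7 km): east 7 sin 139° = 4.59, north 7 cos 139° = -5.28
Net displacement: 7.28 east, -13.51 north. Direction back to start is (-7.28, 13.51): bearing = atan2(-7.28, 13.51) mod 360° = 331.68° ≈ 332°.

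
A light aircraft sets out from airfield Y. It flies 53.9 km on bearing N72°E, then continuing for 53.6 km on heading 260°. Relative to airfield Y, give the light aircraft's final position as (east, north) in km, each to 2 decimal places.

(-1.52, 7.35)

Leg 1 (N72°E, 53.9 km): east 53.9 sin 72° = 51.26, north 53.9 cos 72° = 16.66
Leg 2 (260°, 53.6 km): east 53.6 sin 260° = -52.79, north 53.6 cos 260° = -9.31
Summing: -1.52 km east, 7.35 km north → (-1.52, 7.35).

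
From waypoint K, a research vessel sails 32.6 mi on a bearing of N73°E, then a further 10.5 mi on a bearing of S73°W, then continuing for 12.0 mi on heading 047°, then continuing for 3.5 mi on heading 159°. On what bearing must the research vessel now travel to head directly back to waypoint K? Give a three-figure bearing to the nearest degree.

Leg 1 (N73°E, 32.6 mi): east 32.6 sin 73° = 31.18, north 32.6 cos 73° = 9.53
Leg 2 (S73°W, 10.5 mi): east 10.5 sin 253° = -10.04, north 10.5 cos 253° = -3.07
Leg 3 (047°, 12.0 mi): east 12.0 sin 47° = 8.78, north 12.0 cos 47° = 8.18
Leg 4 (159°, 3.5 mi): east 3.5 sin 159° = 1.25, north 3.5 cos 159° = -3.27
Net displacement: 31.16 east, 11.38 north. Direction back to start is (-31.16, -11.38): bearing = atan2(-31.16, -11.38) mod 360° = 249.94° ≈ 250°.

250°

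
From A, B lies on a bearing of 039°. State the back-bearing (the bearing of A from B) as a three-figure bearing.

219°

Back-bearing = 039° + 180° = 219°.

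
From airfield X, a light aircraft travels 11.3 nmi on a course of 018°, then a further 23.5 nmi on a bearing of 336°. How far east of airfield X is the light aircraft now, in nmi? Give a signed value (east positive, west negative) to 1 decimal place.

-6.1 nmi

Leg 1 (018°, 11.3 nmi): east 11.3 sin 18° = 3.49, north 11.3 cos 18° = 10.75
Leg 2 (336°, 23.5 nmi): east 23.5 sin 336° = -9.56, north 23.5 cos 336° = 21.47
Net east component: -6.07 nmi.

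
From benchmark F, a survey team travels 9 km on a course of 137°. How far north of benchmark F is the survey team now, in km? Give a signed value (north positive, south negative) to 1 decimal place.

Leg 1 (137°, 9 km): east 9 sin 137° = 6.14, north 9 cos 137° = -6.58
Net north component: -6.58 km.

-6.6 km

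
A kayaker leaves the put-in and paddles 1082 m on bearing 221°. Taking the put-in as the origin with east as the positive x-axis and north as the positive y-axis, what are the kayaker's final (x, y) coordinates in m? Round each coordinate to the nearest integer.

(-710, -817)

Leg 1 (221°, 1082 m): east 1082 sin 221° = -709.86, north 1082 cos 221° = -816.60
Summing: -709.86 m east, -816.60 m north → (-710, -817).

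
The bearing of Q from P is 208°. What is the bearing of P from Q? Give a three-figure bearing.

Back-bearing = 208° − 180° = 028°.

028°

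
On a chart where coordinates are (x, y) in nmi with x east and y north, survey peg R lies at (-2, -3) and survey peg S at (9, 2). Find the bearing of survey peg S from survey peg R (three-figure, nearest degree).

066°

Δeast = 9 − -2 = 11.00; Δnorth = 2 − -3 = 5.00.
Bearing = atan2(Δeast, Δnorth) mod 360° = 65.56° ≈ 066°.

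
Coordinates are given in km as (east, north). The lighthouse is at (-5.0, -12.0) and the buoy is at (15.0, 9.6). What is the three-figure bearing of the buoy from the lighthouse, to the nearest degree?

043°

Δeast = 15.0 − -5.0 = 20.00; Δnorth = 9.6 − -12.0 = 21.60.
Bearing = atan2(Δeast, Δnorth) mod 360° = 42.80° ≈ 043°.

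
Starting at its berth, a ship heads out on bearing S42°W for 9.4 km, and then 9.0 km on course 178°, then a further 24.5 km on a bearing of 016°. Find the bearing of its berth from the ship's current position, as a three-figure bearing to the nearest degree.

Leg 1 (S42°W, 9.4 km): east 9.4 sin 222° = -6.29, north 9.4 cos 222° = -6.99
Leg 2 (178°, 9.0 km): east 9.0 sin 178° = 0.31, north 9.0 cos 178° = -8.99
Leg 3 (016°, 24.5 km): east 24.5 sin 16° = 6.75, north 24.5 cos 16° = 23.55
Net displacement: 0.78 east, 7.57 north. Direction back to start is (-0.78, -7.57): bearing = atan2(-0.78, -7.57) mod 360° = 185.86° ≈ 186°.

186°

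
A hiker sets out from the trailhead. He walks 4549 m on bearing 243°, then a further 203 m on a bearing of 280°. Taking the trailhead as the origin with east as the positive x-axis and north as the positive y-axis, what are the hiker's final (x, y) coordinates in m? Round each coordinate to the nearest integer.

Leg 1 (243°, 4549 m): east 4549 sin 243° = -4053.19, north 4549 cos 243° = -2065.20
Leg 2 (280°, 203 m): east 203 sin 280° = -199.92, north 203 cos 280° = 35.25
Summing: -4253.10 m east, -2029.95 m north → (-4253, -2030).

(-4253, -2030)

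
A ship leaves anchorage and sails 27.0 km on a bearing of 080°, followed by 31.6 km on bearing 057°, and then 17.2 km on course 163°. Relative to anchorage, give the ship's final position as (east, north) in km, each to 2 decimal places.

Leg 1 (080°, 27.0 km): east 27.0 sin 80° = 26.59, north 27.0 cos 80° = 4.69
Leg 2 (057°, 31.6 km): east 31.6 sin 57° = 26.50, north 31.6 cos 57° = 17.21
Leg 3 (163°, 17.2 km): east 17.2 sin 163° = 5.03, north 17.2 cos 163° = -16.45
Summing: 58.12 km east, 5.45 km north → (58.12, 5.45).

(58.12, 5.45)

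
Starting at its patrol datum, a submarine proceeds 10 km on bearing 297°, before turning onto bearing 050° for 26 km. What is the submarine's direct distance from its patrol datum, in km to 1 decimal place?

23.9 km

Leg 1 (297°, 10 km): east 10 sin 297° = -8.91, north 10 cos 297° = 4.54
Leg 2 (050°, 26 km): east 26 sin 50° = 19.92, north 26 cos 50° = 16.71
Net: 11.01 east, 21.25 north. Distance = √((11.01)² + (21.25)²) = 23.934 km.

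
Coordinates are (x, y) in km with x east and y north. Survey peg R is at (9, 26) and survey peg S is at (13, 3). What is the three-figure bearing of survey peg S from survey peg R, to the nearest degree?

170°

Δeast = 13 − 9 = 4.00; Δnorth = 3 − 26 = -23.00.
Bearing = atan2(Δeast, Δnorth) mod 360° = 170.13° ≈ 170°.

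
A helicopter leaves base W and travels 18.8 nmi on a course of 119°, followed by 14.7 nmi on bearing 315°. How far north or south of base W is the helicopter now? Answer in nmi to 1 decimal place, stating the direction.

1.3 nmi north

Leg 1 (119°, 18.8 nmi): east 18.8 sin 119° = 16.44, north 18.8 cos 119° = -9.11
Leg 2 (315°, 14.7 nmi): east 14.7 sin 315° = -10.39, north 14.7 cos 315° = 10.39
Net north component: 1.28 nmi.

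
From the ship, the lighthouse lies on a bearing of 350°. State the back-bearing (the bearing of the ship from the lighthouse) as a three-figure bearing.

Back-bearing = 350° − 180° = 170°.

170°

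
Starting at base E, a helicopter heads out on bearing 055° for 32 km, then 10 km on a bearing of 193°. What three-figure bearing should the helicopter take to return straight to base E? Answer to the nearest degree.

Leg 1 (055°, 32 km): east 32 sin 55° = 26.21, north 32 cos 55° = 18.35
Leg 2 (193°, 10 km): east 10 sin 193° = -2.25, north 10 cos 193° = -9.74
Net displacement: 23.96 east, 8.61 north. Direction back to start is (-23.96, -8.61): bearing = atan2(-23.96, -8.61) mod 360° = 250.24° ≈ 250°.

250°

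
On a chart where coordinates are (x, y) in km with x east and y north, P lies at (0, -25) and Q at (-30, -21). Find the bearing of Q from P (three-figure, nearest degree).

278°

Δeast = -30 − 0 = -30.00; Δnorth = -21 − -25 = 4.00.
Bearing = atan2(Δeast, Δnorth) mod 360° = 277.59° ≈ 278°.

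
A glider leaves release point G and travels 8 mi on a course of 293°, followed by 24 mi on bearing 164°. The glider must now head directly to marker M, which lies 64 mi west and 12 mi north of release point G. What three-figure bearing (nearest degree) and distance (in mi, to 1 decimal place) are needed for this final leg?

Leg 1 (293°, 8 mi): east 8 sin 293° = -7.36, north 8 cos 293° = 3.13
Leg 2 (164°, 24 mi): east 24 sin 164° = 6.62, north 24 cos 164° = -23.07
Current position: (-0.75, -19.94). Target: (-64, 12). Remaining: Δeast = -63.25, Δnorth = 31.94.
Bearing = atan2(-63.25, 31.94) mod 360° = 296.80°; distance = √((-63.25)² + (31.94)²) = 70.860 mi.

297°, 70.9 mi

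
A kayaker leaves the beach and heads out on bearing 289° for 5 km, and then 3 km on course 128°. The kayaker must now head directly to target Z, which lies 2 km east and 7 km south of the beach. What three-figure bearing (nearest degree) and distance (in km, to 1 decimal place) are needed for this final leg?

Leg 1 (289°, 5 km): east 5 sin 289° = -4.73, north 5 cos 289° = 1.63
Leg 2 (128°, 3 km): east 3 sin 128° = 2.36, north 3 cos 128° = -1.85
Current position: (-2.36, -0.22). Target: (2, -7). Remaining: Δeast = 4.36, Δnorth = -6.78.
Bearing = atan2(4.36, -6.78) mod 360° = 147.24°; distance = √((4.36)² + (-6.78)²) = 8.064 km.

147°, 8.1 km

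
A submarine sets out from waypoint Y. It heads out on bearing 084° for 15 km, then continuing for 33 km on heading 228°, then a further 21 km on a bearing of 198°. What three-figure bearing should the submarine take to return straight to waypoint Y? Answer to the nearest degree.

Leg 1 (084°, 15 km): east 15 sin 84° = 14.92, north 15 cos 84° = 1.57
Leg 2 (228°, 33 km): east 33 sin 228° = -24.52, north 33 cos 228° = -22.08
Leg 3 (198°, 21 km): east 21 sin 198° = -6.49, north 21 cos 198° = -19.97
Net displacement: -16.10 east, -40.49 north. Direction back to start is (16.10, 40.49): bearing = atan2(16.10, 40.49) mod 360° = 21.68° ≈ 022°.

022°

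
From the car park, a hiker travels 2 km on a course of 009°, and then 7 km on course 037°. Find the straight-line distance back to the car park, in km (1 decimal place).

Leg 1 (009°, 2 km): east 2 sin 9° = 0.31, north 2 cos 9° = 1.98
Leg 2 (037°, 7 km): east 7 sin 37° = 4.21, north 7 cos 37° = 5.59
Net: 4.53 east, 7.57 north. Distance = √((4.53)² + (7.57)²) = 8.816 km.

8.8 km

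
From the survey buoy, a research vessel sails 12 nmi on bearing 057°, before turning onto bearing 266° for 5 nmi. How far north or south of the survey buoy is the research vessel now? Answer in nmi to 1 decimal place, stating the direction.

6.2 nmi north

Leg 1 (057°, 12 nmi): east 12 sin 57° = 10.06, north 12 cos 57° = 6.54
Leg 2 (266°, 5 nmi): east 5 sin 266° = -4.99, north 5 cos 266° = -0.35
Net north component: 6.19 nmi.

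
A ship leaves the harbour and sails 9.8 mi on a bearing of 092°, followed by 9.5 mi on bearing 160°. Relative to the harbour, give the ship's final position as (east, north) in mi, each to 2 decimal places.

Leg 1 (092°, 9.8 mi): east 9.8 sin 92° = 9.79, north 9.8 cos 92° = -0.34
Leg 2 (160°, 9.5 mi): east 9.5 sin 160° = 3.25, north 9.5 cos 160° = -8.93
Summing: 13.04 mi east, -9.27 mi north → (13.04, -9.27).

(13.04, -9.27)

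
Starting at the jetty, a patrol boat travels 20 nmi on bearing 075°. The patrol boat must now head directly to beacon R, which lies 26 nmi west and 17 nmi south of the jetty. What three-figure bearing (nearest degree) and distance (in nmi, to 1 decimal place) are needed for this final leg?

Leg 1 (075°, 20 nmi): east 20 sin 75° = 19.32, north 20 cos 75° = 5.18
Current position: (19.32, 5.18). Target: (-26, -17). Remaining: Δeast = -45.32, Δnorth = -22.18.
Bearing = atan2(-45.32, -22.18) mod 360° = 243.93°; distance = √((-45.32)² + (-22.18)²) = 50.454 nmi.

244°, 50.5 nmi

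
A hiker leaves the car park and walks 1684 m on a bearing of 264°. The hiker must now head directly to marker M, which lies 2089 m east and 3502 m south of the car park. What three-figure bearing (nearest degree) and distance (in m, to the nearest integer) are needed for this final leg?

Leg 1 (264°, 1684 m): east 1684 sin 264° = -1674.77, north 1684 cos 264° = -176.03
Current position: (-1674.77, -176.03). Target: (2089, -3502). Remaining: Δeast = 3763.77, Δnorth = -3325.97.
Bearing = atan2(3763.77, -3325.97) mod 360° = 131.47°; distance = √((3763.77)² + (-3325.97)²) = 5022.759 m.

131°, 5023 m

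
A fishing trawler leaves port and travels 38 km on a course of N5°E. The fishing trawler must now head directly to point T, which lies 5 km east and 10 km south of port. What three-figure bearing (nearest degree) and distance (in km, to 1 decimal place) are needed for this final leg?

Leg 1 (N5°E, 38 km): east 38 sin 5° = 3.31, north 38 cos 5° = 37.86
Current position: (3.31, 37.86). Target: (5, -10). Remaining: Δeast = 1.69, Δnorth = -47.86.
Bearing = atan2(1.69, -47.86) mod 360° = 177.98°; distance = √((1.69)² + (-47.86)²) = 47.885 km.

178°, 47.9 km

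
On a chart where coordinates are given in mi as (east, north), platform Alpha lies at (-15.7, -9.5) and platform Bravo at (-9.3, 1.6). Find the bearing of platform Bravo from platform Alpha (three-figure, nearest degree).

Δeast = -9.3 − -15.7 = 6.40; Δnorth = 1.6 − -9.5 = 11.10.
Bearing = atan2(Δeast, Δnorth) mod 360° = 29.97° ≈ 030°.

030°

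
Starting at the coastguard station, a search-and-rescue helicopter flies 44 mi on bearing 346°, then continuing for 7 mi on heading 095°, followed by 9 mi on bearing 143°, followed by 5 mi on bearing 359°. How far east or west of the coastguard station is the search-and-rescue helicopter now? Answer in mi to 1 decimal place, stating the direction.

Leg 1 (346°, 44 mi): east 44 sin 346° = -10.64, north 44 cos 346° = 42.69
Leg 2 (095°, 7 mi): east 7 sin 95° = 6.97, north 7 cos 95° = -0.61
Leg 3 (143°, 9 mi): east 9 sin 143° = 5.42, north 9 cos 143° = -7.19
Leg 4 (359°, 5 mi): east 5 sin 359° = -0.09, north 5 cos 359° = 5.00
Net east component: 1.66 mi.

1.7 mi east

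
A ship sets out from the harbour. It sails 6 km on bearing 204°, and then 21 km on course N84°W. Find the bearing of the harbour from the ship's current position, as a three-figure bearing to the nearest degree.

082°

Leg 1 (204°, 6 km): east 6 sin 204° = -2.44, north 6 cos 204° = -5.48
Leg 2 (N84°W, 21 km): east 21 sin 276° = -20.88, north 21 cos 276° = 2.20
Net displacement: -23.33 east, -3.29 north. Direction back to start is (23.33, 3.29): bearing = atan2(23.33, 3.29) mod 360° = 81.98° ≈ 082°.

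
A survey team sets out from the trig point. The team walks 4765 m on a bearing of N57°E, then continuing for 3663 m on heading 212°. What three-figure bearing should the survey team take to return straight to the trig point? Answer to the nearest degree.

Leg 1 (N57°E, 4765 m): east 4765 sin 57° = 3996.27, north 4765 cos 57° = 2595.21
Leg 2 (212°, 3663 m): east 3663 sin 212° = -1941.09, north 3663 cos 212° = -3106.40
Net displacement: 2055.17 east, -511.20 north. Direction back to start is (-2055.17, 511.20): bearing = atan2(-2055.17, 511.20) mod 360° = 283.97° ≈ 284°.

284°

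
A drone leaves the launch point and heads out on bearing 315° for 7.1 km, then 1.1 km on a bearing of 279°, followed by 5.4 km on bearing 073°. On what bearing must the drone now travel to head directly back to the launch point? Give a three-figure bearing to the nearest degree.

172°

Leg 1 (315°, 7.1 km): east 7.1 sin 315° = -5.02, north 7.1 cos 315° = 5.02
Leg 2 (279°, 1.1 km): east 1.1 sin 279° = -1.09, north 1.1 cos 279° = 0.17
Leg 3 (073°, 5.4 km): east 5.4 sin 73° = 5.16, north 5.4 cos 73° = 1.58
Net displacement: -0.94 east, 6.77 north. Direction back to start is (0.94, -6.77): bearing = atan2(0.94, -6.77) mod 360° = 172.07° ≈ 172°.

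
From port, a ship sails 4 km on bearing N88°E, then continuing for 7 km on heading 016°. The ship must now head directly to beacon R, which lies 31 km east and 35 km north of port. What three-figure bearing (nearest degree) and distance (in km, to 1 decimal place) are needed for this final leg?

Leg 1 (N88°E, 4 km): east 4 sin 88° = 4.00, north 4 cos 88° = 0.14
Leg 2 (016°, 7 km): east 7 sin 16° = 1.93, north 7 cos 16° = 6.73
Current position: (5.93, 6.87). Target: (31, 35). Remaining: Δeast = 25.07, Δnorth = 28.13.
Bearing = atan2(25.07, 28.13) mod 360° = 41.71°; distance = √((25.07)² + (28.13)²) = 37.683 km.

042°, 37.7 km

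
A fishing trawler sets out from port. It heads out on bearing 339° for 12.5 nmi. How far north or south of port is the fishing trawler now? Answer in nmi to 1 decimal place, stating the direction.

11.7 nmi north

Leg 1 (339°, 12.5 nmi): east 12.5 sin 339° = -4.48, north 12.5 cos 339° = 11.67
Net north component: 11.67 nmi.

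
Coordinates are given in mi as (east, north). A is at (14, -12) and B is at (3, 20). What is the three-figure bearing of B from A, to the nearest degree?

341°

Δeast = 3 − 14 = -11.00; Δnorth = 20 − -12 = 32.00.
Bearing = atan2(Δeast, Δnorth) mod 360° = 341.03° ≈ 341°.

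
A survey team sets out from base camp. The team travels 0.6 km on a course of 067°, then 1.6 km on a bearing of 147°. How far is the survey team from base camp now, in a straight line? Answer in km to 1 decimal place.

1.8 km

Leg 1 (067°, 0.6 km): east 0.6 sin 67° = 0.55, north 0.6 cos 67° = 0.23
Leg 2 (147°, 1.6 km): east 1.6 sin 147° = 0.87, north 1.6 cos 147° = -1.34
Net: 1.42 east, -1.11 north. Distance = √((1.42)² + (-1.11)²) = 1.804 km.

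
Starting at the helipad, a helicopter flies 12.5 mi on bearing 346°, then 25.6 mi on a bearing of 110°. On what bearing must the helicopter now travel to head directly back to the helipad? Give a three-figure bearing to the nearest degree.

261°

Leg 1 (346°, 12.5 mi): east 12.5 sin 346° = -3.02, north 12.5 cos 346° = 12.13
Leg 2 (110°, 25.6 mi): east 25.6 sin 110° = 24.06, north 25.6 cos 110° = -8.76
Net displacement: 21.03 east, 3.37 north. Direction back to start is (-21.03, -3.37): bearing = atan2(-21.03, -3.37) mod 360° = 260.89° ≈ 261°.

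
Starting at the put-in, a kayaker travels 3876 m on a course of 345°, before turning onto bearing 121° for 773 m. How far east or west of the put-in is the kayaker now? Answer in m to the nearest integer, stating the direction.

Leg 1 (345°, 3876 m): east 3876 sin 345° = -1003.18, north 3876 cos 345° = 3743.93
Leg 2 (121°, 773 m): east 773 sin 121° = 662.59, north 773 cos 121° = -398.12
Net east component: -340.59 m.

341 m west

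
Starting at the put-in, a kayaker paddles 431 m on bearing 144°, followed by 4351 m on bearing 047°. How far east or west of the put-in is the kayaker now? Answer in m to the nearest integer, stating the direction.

3435 m east

Leg 1 (144°, 431 m): east 431 sin 144° = 253.34, north 431 cos 144° = -348.69
Leg 2 (047°, 4351 m): east 4351 sin 47° = 3182.12, north 4351 cos 47° = 2967.37
Net east component: 3435.46 m.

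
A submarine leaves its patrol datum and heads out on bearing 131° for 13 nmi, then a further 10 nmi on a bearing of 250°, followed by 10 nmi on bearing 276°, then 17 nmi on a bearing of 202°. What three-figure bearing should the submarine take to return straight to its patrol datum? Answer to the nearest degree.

031°

Leg 1 (131°, 13 nmi): east 13 sin 131° = 9.81, north 13 cos 131° = -8.53
Leg 2 (250°, 10 nmi): east 10 sin 250° = -9.40, north 10 cos 250° = -3.42
Leg 3 (276°, 10 nmi): east 10 sin 276° = -9.95, north 10 cos 276° = 1.05
Leg 4 (202°, 17 nmi): east 17 sin 202° = -6.37, north 17 cos 202° = -15.76
Net displacement: -15.90 east, -26.67 north. Direction back to start is (15.90, 26.67): bearing = atan2(15.90, 26.67) mod 360° = 30.81° ≈ 031°.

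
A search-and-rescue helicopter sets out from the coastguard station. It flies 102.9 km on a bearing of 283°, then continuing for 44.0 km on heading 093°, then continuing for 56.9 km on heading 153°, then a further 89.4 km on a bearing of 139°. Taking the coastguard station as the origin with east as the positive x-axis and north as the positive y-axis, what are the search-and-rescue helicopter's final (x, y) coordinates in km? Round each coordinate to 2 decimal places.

Leg 1 (283°, 102.9 km): east 102.9 sin 283° = -100.26, north 102.9 cos 283° = 23.15
Leg 2 (093°, 44.0 km): east 44.0 sin 93° = 43.94, north 44.0 cos 93° = -2.30
Leg 3 (153°, 56.9 km): east 56.9 sin 153° = 25.83, north 56.9 cos 153° = -50.70
Leg 4 (139°, 89.4 km): east 89.4 sin 139° = 58.65, north 89.4 cos 139° = -67.47
Summing: 28.16 km east, -97.32 km north → (28.16, -97.32).

(28.16, -97.32)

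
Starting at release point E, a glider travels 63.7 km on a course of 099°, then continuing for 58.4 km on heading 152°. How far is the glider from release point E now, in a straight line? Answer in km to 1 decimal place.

Leg 1 (099°, 63.7 km): east 63.7 sin 99° = 62.92, north 63.7 cos 99° = -9.96
Leg 2 (152°, 58.4 km): east 58.4 sin 152° = 27.42, north 58.4 cos 152° = -51.56
Net: 90.33 east, -61.53 north. Distance = √((90.33)² + (-61.53)²) = 109.297 km.

109.3 km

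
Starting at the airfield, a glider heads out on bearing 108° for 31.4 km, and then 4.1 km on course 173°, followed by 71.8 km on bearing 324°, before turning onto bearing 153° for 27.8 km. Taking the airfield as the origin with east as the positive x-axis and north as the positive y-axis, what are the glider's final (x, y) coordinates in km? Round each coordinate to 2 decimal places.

(0.78, 19.54)

Leg 1 (108°, 31.4 km): east 31.4 sin 108° = 29.86, north 31.4 cos 108° = -9.70
Leg 2 (173°, 4.1 km): east 4.1 sin 173° = 0.50, north 4.1 cos 173° = -4.07
Leg 3 (324°, 71.8 km): east 71.8 sin 324° = -42.20, north 71.8 cos 324° = 58.09
Leg 4 (153°, 27.8 km): east 27.8 sin 153° = 12.62, north 27.8 cos 153° = -24.77
Summing: 0.78 km east, 19.54 km north → (0.78, 19.54).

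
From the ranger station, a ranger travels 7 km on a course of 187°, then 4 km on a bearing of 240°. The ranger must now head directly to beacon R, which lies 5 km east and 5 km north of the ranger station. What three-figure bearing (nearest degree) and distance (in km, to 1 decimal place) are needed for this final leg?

Leg 1 (187°, 7 km): east 7 sin 187° = -0.85, north 7 cos 187° = -6.95
Leg 2 (240°, 4 km): east 4 sin 240° = -3.46, north 4 cos 240° = -2.00
Current position: (-4.32, -8.95). Target: (5, 5). Remaining: Δeast = 9.32, Δnorth = 13.95.
Bearing = atan2(9.32, 13.95) mod 360° = 33.74°; distance = √((9.32)² + (13.95)²) = 16.774 km.

034°, 16.8 km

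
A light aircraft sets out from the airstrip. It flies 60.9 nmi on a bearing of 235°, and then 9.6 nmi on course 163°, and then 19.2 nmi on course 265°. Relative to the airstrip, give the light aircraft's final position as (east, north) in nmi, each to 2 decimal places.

Leg 1 (235°, 60.9 nmi): east 60.9 sin 235° = -49.89, north 60.9 cos 235° = -34.93
Leg 2 (163°, 9.6 nmi): east 9.6 sin 163° = 2.81, north 9.6 cos 163° = -9.18
Leg 3 (265°, 19.2 nmi): east 19.2 sin 265° = -19.13, north 19.2 cos 265° = -1.67
Summing: -66.21 nmi east, -45.78 nmi north → (-66.21, -45.78).

(-66.21, -45.78)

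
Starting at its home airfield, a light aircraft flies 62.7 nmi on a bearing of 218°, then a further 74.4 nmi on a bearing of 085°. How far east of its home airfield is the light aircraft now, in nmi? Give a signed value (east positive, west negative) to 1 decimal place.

Leg 1 (218°, 62.7 nmi): east 62.7 sin 218° = -38.60, north 62.7 cos 218° = -49.41
Leg 2 (085°, 74.4 nmi): east 74.4 sin 85° = 74.12, north 74.4 cos 85° = 6.48
Net east component: 35.51 nmi.

35.5 nmi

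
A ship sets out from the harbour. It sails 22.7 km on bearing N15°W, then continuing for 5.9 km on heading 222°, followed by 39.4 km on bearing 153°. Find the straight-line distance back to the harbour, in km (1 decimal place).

Leg 1 (N15°W, 22.7 km): east 22.7 sin 345° = -5.88, north 22.7 cos 345° = 21.93
Leg 2 (222°, 5.9 km): east 5.9 sin 222° = -3.95, north 5.9 cos 222° = -4.38
Leg 3 (153°, 39.4 km): east 39.4 sin 153° = 17.89, north 39.4 cos 153° = -35.11
Net: 8.06 east, -17.56 north. Distance = √((8.06)² + (-17.56)²) = 19.327 km.

19.3 km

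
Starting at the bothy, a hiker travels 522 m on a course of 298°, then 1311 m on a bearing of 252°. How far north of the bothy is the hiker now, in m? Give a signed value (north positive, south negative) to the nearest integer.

-160 m

Leg 1 (298°, 522 m): east 522 sin 298° = -460.90, north 522 cos 298° = 245.06
Leg 2 (252°, 1311 m): east 1311 sin 252° = -1246.84, north 1311 cos 252° = -405.12
Net north component: -160.06 m.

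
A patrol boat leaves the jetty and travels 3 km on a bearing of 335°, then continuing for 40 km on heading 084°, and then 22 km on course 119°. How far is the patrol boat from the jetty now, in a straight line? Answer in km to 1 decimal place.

57.9 km

Leg 1 (335°, 3 km): east 3 sin 335° = -1.27, north 3 cos 335° = 2.72
Leg 2 (084°, 40 km): east 40 sin 84° = 39.78, north 40 cos 84° = 4.18
Leg 3 (119°, 22 km): east 22 sin 119° = 19.24, north 22 cos 119° = -10.67
Net: 57.75 east, -3.77 north. Distance = √((57.75)² + (-3.77)²) = 57.877 km.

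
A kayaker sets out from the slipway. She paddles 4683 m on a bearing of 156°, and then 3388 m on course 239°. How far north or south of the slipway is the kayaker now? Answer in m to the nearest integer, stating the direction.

Leg 1 (156°, 4683 m): east 4683 sin 156° = 1904.75, north 4683 cos 156° = -4278.13
Leg 2 (239°, 3388 m): east 3388 sin 239° = -2904.08, north 3388 cos 239° = -1744.95
Net north component: -6023.08 m.

6023 m south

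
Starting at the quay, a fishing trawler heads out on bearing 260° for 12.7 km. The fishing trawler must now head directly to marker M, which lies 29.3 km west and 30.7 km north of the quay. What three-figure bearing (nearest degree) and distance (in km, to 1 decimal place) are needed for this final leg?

333°, 36.9 km

Leg 1 (260°, 12.7 km): east 12.7 sin 260° = -12.51, north 12.7 cos 260° = -2.21
Current position: (-12.51, -2.21). Target: (-29.3, 30.7). Remaining: Δeast = -16.79, Δnorth = 32.91.
Bearing = atan2(-16.79, 32.91) mod 360° = 332.96°; distance = √((-16.79)² + (32.91)²) = 36.943 km.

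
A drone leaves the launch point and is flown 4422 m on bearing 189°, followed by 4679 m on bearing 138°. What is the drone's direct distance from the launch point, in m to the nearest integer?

8215 m

Leg 1 (189°, 4422 m): east 4422 sin 189° = -691.75, north 4422 cos 189° = -4367.56
Leg 2 (138°, 4679 m): east 4679 sin 138° = 3130.86, north 4679 cos 138° = -3477.17
Net: 2439.11 east, -7844.73 north. Distance = √((2439.11)² + (-7844.73)²) = 8215.174 m.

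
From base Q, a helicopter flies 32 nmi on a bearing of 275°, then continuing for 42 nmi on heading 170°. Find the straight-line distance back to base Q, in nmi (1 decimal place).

45.7 nmi

Leg 1 (275°, 32 nmi): east 32 sin 275° = -31.88, north 32 cos 275° = 2.79
Leg 2 (170°, 42 nmi): east 42 sin 170° = 7.29, north 42 cos 170° = -41.36
Net: -24.59 east, -38.57 north. Distance = √((-24.59)² + (-38.57)²) = 45.742 nmi.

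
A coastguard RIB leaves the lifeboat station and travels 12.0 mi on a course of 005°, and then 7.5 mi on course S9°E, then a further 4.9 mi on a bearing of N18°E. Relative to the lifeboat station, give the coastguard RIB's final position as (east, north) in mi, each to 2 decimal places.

Leg 1 (005°, 12.0 mi): east 12.0 sin 5° = 1.05, north 12.0 cos 5° = 11.95
Leg 2 (S9°E, 7.5 mi): east 7.5 sin 171° = 1.17, north 7.5 cos 171° = -7.41
Leg 3 (N18°E, 4.9 mi): east 4.9 sin 18° = 1.51, north 4.9 cos 18° = 4.66
Summing: 3.73 mi east, 9.21 mi north → (3.73, 9.21).

(3.73, 9.21)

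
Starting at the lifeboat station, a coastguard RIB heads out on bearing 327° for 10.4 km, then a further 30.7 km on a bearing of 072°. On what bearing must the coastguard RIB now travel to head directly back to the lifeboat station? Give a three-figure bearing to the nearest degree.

232°

Leg 1 (327°, 10.4 km): east 10.4 sin 327° = -5.66, north 10.4 cos 327° = 8.72
Leg 2 (072°, 30.7 km): east 30.7 sin 72° = 29.20, north 30.7 cos 72° = 9.49
Net displacement: 23.53 east, 18.21 north. Direction back to start is (-23.53, -18.21): bearing = atan2(-23.53, -18.21) mod 360° = 232.27° ≈ 232°.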